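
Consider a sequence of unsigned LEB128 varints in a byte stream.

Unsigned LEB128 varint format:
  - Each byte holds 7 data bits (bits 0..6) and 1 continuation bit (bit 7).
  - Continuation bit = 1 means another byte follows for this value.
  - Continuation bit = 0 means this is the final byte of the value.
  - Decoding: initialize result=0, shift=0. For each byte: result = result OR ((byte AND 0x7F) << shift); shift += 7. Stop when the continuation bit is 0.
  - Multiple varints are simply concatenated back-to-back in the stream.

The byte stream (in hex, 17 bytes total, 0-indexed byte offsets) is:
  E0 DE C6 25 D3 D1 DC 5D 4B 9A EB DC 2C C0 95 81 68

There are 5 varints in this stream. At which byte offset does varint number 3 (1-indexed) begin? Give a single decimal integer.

  byte[0]=0xE0 cont=1 payload=0x60=96: acc |= 96<<0 -> acc=96 shift=7
  byte[1]=0xDE cont=1 payload=0x5E=94: acc |= 94<<7 -> acc=12128 shift=14
  byte[2]=0xC6 cont=1 payload=0x46=70: acc |= 70<<14 -> acc=1159008 shift=21
  byte[3]=0x25 cont=0 payload=0x25=37: acc |= 37<<21 -> acc=78753632 shift=28 [end]
Varint 1: bytes[0:4] = E0 DE C6 25 -> value 78753632 (4 byte(s))
  byte[4]=0xD3 cont=1 payload=0x53=83: acc |= 83<<0 -> acc=83 shift=7
  byte[5]=0xD1 cont=1 payload=0x51=81: acc |= 81<<7 -> acc=10451 shift=14
  byte[6]=0xDC cont=1 payload=0x5C=92: acc |= 92<<14 -> acc=1517779 shift=21
  byte[7]=0x5D cont=0 payload=0x5D=93: acc |= 93<<21 -> acc=196552915 shift=28 [end]
Varint 2: bytes[4:8] = D3 D1 DC 5D -> value 196552915 (4 byte(s))
  byte[8]=0x4B cont=0 payload=0x4B=75: acc |= 75<<0 -> acc=75 shift=7 [end]
Varint 3: bytes[8:9] = 4B -> value 75 (1 byte(s))
  byte[9]=0x9A cont=1 payload=0x1A=26: acc |= 26<<0 -> acc=26 shift=7
  byte[10]=0xEB cont=1 payload=0x6B=107: acc |= 107<<7 -> acc=13722 shift=14
  byte[11]=0xDC cont=1 payload=0x5C=92: acc |= 92<<14 -> acc=1521050 shift=21
  byte[12]=0x2C cont=0 payload=0x2C=44: acc |= 44<<21 -> acc=93795738 shift=28 [end]
Varint 4: bytes[9:13] = 9A EB DC 2C -> value 93795738 (4 byte(s))
  byte[13]=0xC0 cont=1 payload=0x40=64: acc |= 64<<0 -> acc=64 shift=7
  byte[14]=0x95 cont=1 payload=0x15=21: acc |= 21<<7 -> acc=2752 shift=14
  byte[15]=0x81 cont=1 payload=0x01=1: acc |= 1<<14 -> acc=19136 shift=21
  byte[16]=0x68 cont=0 payload=0x68=104: acc |= 104<<21 -> acc=218122944 shift=28 [end]
Varint 5: bytes[13:17] = C0 95 81 68 -> value 218122944 (4 byte(s))

Answer: 8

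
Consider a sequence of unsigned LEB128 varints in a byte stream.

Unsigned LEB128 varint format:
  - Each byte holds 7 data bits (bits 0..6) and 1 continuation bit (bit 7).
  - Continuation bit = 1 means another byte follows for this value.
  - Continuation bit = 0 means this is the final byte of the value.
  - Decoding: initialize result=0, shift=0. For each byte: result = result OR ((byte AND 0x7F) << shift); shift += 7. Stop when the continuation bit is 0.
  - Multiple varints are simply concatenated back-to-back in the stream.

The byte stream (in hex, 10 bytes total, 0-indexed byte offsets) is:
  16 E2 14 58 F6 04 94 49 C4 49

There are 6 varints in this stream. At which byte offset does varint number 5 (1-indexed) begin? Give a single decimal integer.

Answer: 6

Derivation:
  byte[0]=0x16 cont=0 payload=0x16=22: acc |= 22<<0 -> acc=22 shift=7 [end]
Varint 1: bytes[0:1] = 16 -> value 22 (1 byte(s))
  byte[1]=0xE2 cont=1 payload=0x62=98: acc |= 98<<0 -> acc=98 shift=7
  byte[2]=0x14 cont=0 payload=0x14=20: acc |= 20<<7 -> acc=2658 shift=14 [end]
Varint 2: bytes[1:3] = E2 14 -> value 2658 (2 byte(s))
  byte[3]=0x58 cont=0 payload=0x58=88: acc |= 88<<0 -> acc=88 shift=7 [end]
Varint 3: bytes[3:4] = 58 -> value 88 (1 byte(s))
  byte[4]=0xF6 cont=1 payload=0x76=118: acc |= 118<<0 -> acc=118 shift=7
  byte[5]=0x04 cont=0 payload=0x04=4: acc |= 4<<7 -> acc=630 shift=14 [end]
Varint 4: bytes[4:6] = F6 04 -> value 630 (2 byte(s))
  byte[6]=0x94 cont=1 payload=0x14=20: acc |= 20<<0 -> acc=20 shift=7
  byte[7]=0x49 cont=0 payload=0x49=73: acc |= 73<<7 -> acc=9364 shift=14 [end]
Varint 5: bytes[6:8] = 94 49 -> value 9364 (2 byte(s))
  byte[8]=0xC4 cont=1 payload=0x44=68: acc |= 68<<0 -> acc=68 shift=7
  byte[9]=0x49 cont=0 payload=0x49=73: acc |= 73<<7 -> acc=9412 shift=14 [end]
Varint 6: bytes[8:10] = C4 49 -> value 9412 (2 byte(s))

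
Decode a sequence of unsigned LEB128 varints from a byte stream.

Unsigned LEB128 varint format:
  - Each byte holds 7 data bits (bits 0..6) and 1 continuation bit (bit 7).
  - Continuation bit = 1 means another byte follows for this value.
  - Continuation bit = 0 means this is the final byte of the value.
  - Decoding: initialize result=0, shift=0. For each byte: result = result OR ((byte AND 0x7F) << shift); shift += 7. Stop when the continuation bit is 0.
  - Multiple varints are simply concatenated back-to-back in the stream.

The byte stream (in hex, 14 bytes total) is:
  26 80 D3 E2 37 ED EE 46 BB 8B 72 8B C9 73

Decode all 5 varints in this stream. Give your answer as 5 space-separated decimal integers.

  byte[0]=0x26 cont=0 payload=0x26=38: acc |= 38<<0 -> acc=38 shift=7 [end]
Varint 1: bytes[0:1] = 26 -> value 38 (1 byte(s))
  byte[1]=0x80 cont=1 payload=0x00=0: acc |= 0<<0 -> acc=0 shift=7
  byte[2]=0xD3 cont=1 payload=0x53=83: acc |= 83<<7 -> acc=10624 shift=14
  byte[3]=0xE2 cont=1 payload=0x62=98: acc |= 98<<14 -> acc=1616256 shift=21
  byte[4]=0x37 cont=0 payload=0x37=55: acc |= 55<<21 -> acc=116959616 shift=28 [end]
Varint 2: bytes[1:5] = 80 D3 E2 37 -> value 116959616 (4 byte(s))
  byte[5]=0xED cont=1 payload=0x6D=109: acc |= 109<<0 -> acc=109 shift=7
  byte[6]=0xEE cont=1 payload=0x6E=110: acc |= 110<<7 -> acc=14189 shift=14
  byte[7]=0x46 cont=0 payload=0x46=70: acc |= 70<<14 -> acc=1161069 shift=21 [end]
Varint 3: bytes[5:8] = ED EE 46 -> value 1161069 (3 byte(s))
  byte[8]=0xBB cont=1 payload=0x3B=59: acc |= 59<<0 -> acc=59 shift=7
  byte[9]=0x8B cont=1 payload=0x0B=11: acc |= 11<<7 -> acc=1467 shift=14
  byte[10]=0x72 cont=0 payload=0x72=114: acc |= 114<<14 -> acc=1869243 shift=21 [end]
Varint 4: bytes[8:11] = BB 8B 72 -> value 1869243 (3 byte(s))
  byte[11]=0x8B cont=1 payload=0x0B=11: acc |= 11<<0 -> acc=11 shift=7
  byte[12]=0xC9 cont=1 payload=0x49=73: acc |= 73<<7 -> acc=9355 shift=14
  byte[13]=0x73 cont=0 payload=0x73=115: acc |= 115<<14 -> acc=1893515 shift=21 [end]
Varint 5: bytes[11:14] = 8B C9 73 -> value 1893515 (3 byte(s))

Answer: 38 116959616 1161069 1869243 1893515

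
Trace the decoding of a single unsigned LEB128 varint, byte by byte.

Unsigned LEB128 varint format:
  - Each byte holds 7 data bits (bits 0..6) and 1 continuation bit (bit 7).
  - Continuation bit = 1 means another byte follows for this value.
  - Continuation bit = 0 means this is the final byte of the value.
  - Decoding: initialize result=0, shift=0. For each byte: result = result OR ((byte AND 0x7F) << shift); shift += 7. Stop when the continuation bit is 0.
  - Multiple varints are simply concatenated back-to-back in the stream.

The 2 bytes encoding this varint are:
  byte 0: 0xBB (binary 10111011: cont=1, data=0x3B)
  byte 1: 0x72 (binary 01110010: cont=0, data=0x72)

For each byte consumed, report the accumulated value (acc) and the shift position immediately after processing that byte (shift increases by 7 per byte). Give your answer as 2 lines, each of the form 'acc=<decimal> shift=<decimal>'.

byte 0=0xBB: payload=0x3B=59, contrib = 59<<0 = 59; acc -> 59, shift -> 7
byte 1=0x72: payload=0x72=114, contrib = 114<<7 = 14592; acc -> 14651, shift -> 14

Answer: acc=59 shift=7
acc=14651 shift=14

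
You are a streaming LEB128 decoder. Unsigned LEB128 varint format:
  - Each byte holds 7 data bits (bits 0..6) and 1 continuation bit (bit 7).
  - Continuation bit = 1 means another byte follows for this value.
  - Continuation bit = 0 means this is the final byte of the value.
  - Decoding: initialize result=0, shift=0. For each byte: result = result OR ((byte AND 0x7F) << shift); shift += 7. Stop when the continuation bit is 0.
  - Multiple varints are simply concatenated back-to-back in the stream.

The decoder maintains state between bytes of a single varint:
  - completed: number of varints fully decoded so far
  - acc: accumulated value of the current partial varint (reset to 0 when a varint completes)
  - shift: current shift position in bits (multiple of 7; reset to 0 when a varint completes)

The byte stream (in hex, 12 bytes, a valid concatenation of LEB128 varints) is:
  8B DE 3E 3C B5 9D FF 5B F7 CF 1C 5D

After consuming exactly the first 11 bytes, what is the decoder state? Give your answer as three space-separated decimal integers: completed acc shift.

Answer: 4 0 0

Derivation:
byte[0]=0x8B cont=1 payload=0x0B: acc |= 11<<0 -> completed=0 acc=11 shift=7
byte[1]=0xDE cont=1 payload=0x5E: acc |= 94<<7 -> completed=0 acc=12043 shift=14
byte[2]=0x3E cont=0 payload=0x3E: varint #1 complete (value=1027851); reset -> completed=1 acc=0 shift=0
byte[3]=0x3C cont=0 payload=0x3C: varint #2 complete (value=60); reset -> completed=2 acc=0 shift=0
byte[4]=0xB5 cont=1 payload=0x35: acc |= 53<<0 -> completed=2 acc=53 shift=7
byte[5]=0x9D cont=1 payload=0x1D: acc |= 29<<7 -> completed=2 acc=3765 shift=14
byte[6]=0xFF cont=1 payload=0x7F: acc |= 127<<14 -> completed=2 acc=2084533 shift=21
byte[7]=0x5B cont=0 payload=0x5B: varint #3 complete (value=192925365); reset -> completed=3 acc=0 shift=0
byte[8]=0xF7 cont=1 payload=0x77: acc |= 119<<0 -> completed=3 acc=119 shift=7
byte[9]=0xCF cont=1 payload=0x4F: acc |= 79<<7 -> completed=3 acc=10231 shift=14
byte[10]=0x1C cont=0 payload=0x1C: varint #4 complete (value=468983); reset -> completed=4 acc=0 shift=0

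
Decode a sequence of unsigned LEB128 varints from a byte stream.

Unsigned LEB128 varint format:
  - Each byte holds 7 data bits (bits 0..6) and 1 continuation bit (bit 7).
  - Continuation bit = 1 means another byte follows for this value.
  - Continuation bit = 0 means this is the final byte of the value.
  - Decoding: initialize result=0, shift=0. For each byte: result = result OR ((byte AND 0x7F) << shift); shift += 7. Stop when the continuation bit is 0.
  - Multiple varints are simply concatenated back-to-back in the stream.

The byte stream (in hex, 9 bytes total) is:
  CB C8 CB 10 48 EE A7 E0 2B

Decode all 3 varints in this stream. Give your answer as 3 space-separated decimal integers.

  byte[0]=0xCB cont=1 payload=0x4B=75: acc |= 75<<0 -> acc=75 shift=7
  byte[1]=0xC8 cont=1 payload=0x48=72: acc |= 72<<7 -> acc=9291 shift=14
  byte[2]=0xCB cont=1 payload=0x4B=75: acc |= 75<<14 -> acc=1238091 shift=21
  byte[3]=0x10 cont=0 payload=0x10=16: acc |= 16<<21 -> acc=34792523 shift=28 [end]
Varint 1: bytes[0:4] = CB C8 CB 10 -> value 34792523 (4 byte(s))
  byte[4]=0x48 cont=0 payload=0x48=72: acc |= 72<<0 -> acc=72 shift=7 [end]
Varint 2: bytes[4:5] = 48 -> value 72 (1 byte(s))
  byte[5]=0xEE cont=1 payload=0x6E=110: acc |= 110<<0 -> acc=110 shift=7
  byte[6]=0xA7 cont=1 payload=0x27=39: acc |= 39<<7 -> acc=5102 shift=14
  byte[7]=0xE0 cont=1 payload=0x60=96: acc |= 96<<14 -> acc=1577966 shift=21
  byte[8]=0x2B cont=0 payload=0x2B=43: acc |= 43<<21 -> acc=91755502 shift=28 [end]
Varint 3: bytes[5:9] = EE A7 E0 2B -> value 91755502 (4 byte(s))

Answer: 34792523 72 91755502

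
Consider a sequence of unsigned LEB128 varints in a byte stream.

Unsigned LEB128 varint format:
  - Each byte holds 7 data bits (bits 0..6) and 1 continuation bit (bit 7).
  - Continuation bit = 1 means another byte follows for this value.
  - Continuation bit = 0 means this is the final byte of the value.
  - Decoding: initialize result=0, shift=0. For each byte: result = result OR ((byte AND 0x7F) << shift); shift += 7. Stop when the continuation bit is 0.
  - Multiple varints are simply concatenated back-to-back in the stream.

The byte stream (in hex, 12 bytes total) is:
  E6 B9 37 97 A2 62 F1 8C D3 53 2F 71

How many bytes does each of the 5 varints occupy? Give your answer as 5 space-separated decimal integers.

Answer: 3 3 4 1 1

Derivation:
  byte[0]=0xE6 cont=1 payload=0x66=102: acc |= 102<<0 -> acc=102 shift=7
  byte[1]=0xB9 cont=1 payload=0x39=57: acc |= 57<<7 -> acc=7398 shift=14
  byte[2]=0x37 cont=0 payload=0x37=55: acc |= 55<<14 -> acc=908518 shift=21 [end]
Varint 1: bytes[0:3] = E6 B9 37 -> value 908518 (3 byte(s))
  byte[3]=0x97 cont=1 payload=0x17=23: acc |= 23<<0 -> acc=23 shift=7
  byte[4]=0xA2 cont=1 payload=0x22=34: acc |= 34<<7 -> acc=4375 shift=14
  byte[5]=0x62 cont=0 payload=0x62=98: acc |= 98<<14 -> acc=1610007 shift=21 [end]
Varint 2: bytes[3:6] = 97 A2 62 -> value 1610007 (3 byte(s))
  byte[6]=0xF1 cont=1 payload=0x71=113: acc |= 113<<0 -> acc=113 shift=7
  byte[7]=0x8C cont=1 payload=0x0C=12: acc |= 12<<7 -> acc=1649 shift=14
  byte[8]=0xD3 cont=1 payload=0x53=83: acc |= 83<<14 -> acc=1361521 shift=21
  byte[9]=0x53 cont=0 payload=0x53=83: acc |= 83<<21 -> acc=175425137 shift=28 [end]
Varint 3: bytes[6:10] = F1 8C D3 53 -> value 175425137 (4 byte(s))
  byte[10]=0x2F cont=0 payload=0x2F=47: acc |= 47<<0 -> acc=47 shift=7 [end]
Varint 4: bytes[10:11] = 2F -> value 47 (1 byte(s))
  byte[11]=0x71 cont=0 payload=0x71=113: acc |= 113<<0 -> acc=113 shift=7 [end]
Varint 5: bytes[11:12] = 71 -> value 113 (1 byte(s))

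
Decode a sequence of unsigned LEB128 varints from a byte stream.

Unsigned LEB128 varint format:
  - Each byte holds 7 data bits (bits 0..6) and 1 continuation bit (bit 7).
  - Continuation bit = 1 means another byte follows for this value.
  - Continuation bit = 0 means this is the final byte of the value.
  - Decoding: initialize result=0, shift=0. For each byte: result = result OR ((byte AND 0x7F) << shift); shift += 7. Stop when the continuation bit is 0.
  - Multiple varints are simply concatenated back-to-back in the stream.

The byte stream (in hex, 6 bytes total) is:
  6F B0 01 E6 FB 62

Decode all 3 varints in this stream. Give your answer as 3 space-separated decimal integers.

Answer: 111 176 1621478

Derivation:
  byte[0]=0x6F cont=0 payload=0x6F=111: acc |= 111<<0 -> acc=111 shift=7 [end]
Varint 1: bytes[0:1] = 6F -> value 111 (1 byte(s))
  byte[1]=0xB0 cont=1 payload=0x30=48: acc |= 48<<0 -> acc=48 shift=7
  byte[2]=0x01 cont=0 payload=0x01=1: acc |= 1<<7 -> acc=176 shift=14 [end]
Varint 2: bytes[1:3] = B0 01 -> value 176 (2 byte(s))
  byte[3]=0xE6 cont=1 payload=0x66=102: acc |= 102<<0 -> acc=102 shift=7
  byte[4]=0xFB cont=1 payload=0x7B=123: acc |= 123<<7 -> acc=15846 shift=14
  byte[5]=0x62 cont=0 payload=0x62=98: acc |= 98<<14 -> acc=1621478 shift=21 [end]
Varint 3: bytes[3:6] = E6 FB 62 -> value 1621478 (3 byte(s))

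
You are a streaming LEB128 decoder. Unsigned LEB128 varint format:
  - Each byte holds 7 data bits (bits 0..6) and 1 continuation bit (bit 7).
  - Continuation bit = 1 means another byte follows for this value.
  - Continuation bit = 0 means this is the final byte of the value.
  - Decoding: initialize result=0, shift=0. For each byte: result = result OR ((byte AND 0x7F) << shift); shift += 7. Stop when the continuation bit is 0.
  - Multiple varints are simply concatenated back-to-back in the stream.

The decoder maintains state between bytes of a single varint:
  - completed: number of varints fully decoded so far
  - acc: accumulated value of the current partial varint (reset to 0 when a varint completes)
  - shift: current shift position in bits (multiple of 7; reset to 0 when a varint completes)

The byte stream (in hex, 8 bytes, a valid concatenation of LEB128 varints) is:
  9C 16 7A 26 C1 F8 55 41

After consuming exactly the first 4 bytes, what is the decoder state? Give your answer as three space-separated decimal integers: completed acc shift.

Answer: 3 0 0

Derivation:
byte[0]=0x9C cont=1 payload=0x1C: acc |= 28<<0 -> completed=0 acc=28 shift=7
byte[1]=0x16 cont=0 payload=0x16: varint #1 complete (value=2844); reset -> completed=1 acc=0 shift=0
byte[2]=0x7A cont=0 payload=0x7A: varint #2 complete (value=122); reset -> completed=2 acc=0 shift=0
byte[3]=0x26 cont=0 payload=0x26: varint #3 complete (value=38); reset -> completed=3 acc=0 shift=0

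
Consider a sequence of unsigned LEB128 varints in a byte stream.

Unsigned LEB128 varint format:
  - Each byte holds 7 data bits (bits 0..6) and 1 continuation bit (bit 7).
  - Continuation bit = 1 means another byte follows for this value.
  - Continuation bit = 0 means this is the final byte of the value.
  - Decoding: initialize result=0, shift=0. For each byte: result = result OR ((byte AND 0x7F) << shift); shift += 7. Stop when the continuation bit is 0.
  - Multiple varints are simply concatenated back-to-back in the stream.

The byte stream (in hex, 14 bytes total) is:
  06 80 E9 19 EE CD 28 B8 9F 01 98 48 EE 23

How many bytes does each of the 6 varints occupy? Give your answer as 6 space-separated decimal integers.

  byte[0]=0x06 cont=0 payload=0x06=6: acc |= 6<<0 -> acc=6 shift=7 [end]
Varint 1: bytes[0:1] = 06 -> value 6 (1 byte(s))
  byte[1]=0x80 cont=1 payload=0x00=0: acc |= 0<<0 -> acc=0 shift=7
  byte[2]=0xE9 cont=1 payload=0x69=105: acc |= 105<<7 -> acc=13440 shift=14
  byte[3]=0x19 cont=0 payload=0x19=25: acc |= 25<<14 -> acc=423040 shift=21 [end]
Varint 2: bytes[1:4] = 80 E9 19 -> value 423040 (3 byte(s))
  byte[4]=0xEE cont=1 payload=0x6E=110: acc |= 110<<0 -> acc=110 shift=7
  byte[5]=0xCD cont=1 payload=0x4D=77: acc |= 77<<7 -> acc=9966 shift=14
  byte[6]=0x28 cont=0 payload=0x28=40: acc |= 40<<14 -> acc=665326 shift=21 [end]
Varint 3: bytes[4:7] = EE CD 28 -> value 665326 (3 byte(s))
  byte[7]=0xB8 cont=1 payload=0x38=56: acc |= 56<<0 -> acc=56 shift=7
  byte[8]=0x9F cont=1 payload=0x1F=31: acc |= 31<<7 -> acc=4024 shift=14
  byte[9]=0x01 cont=0 payload=0x01=1: acc |= 1<<14 -> acc=20408 shift=21 [end]
Varint 4: bytes[7:10] = B8 9F 01 -> value 20408 (3 byte(s))
  byte[10]=0x98 cont=1 payload=0x18=24: acc |= 24<<0 -> acc=24 shift=7
  byte[11]=0x48 cont=0 payload=0x48=72: acc |= 72<<7 -> acc=9240 shift=14 [end]
Varint 5: bytes[10:12] = 98 48 -> value 9240 (2 byte(s))
  byte[12]=0xEE cont=1 payload=0x6E=110: acc |= 110<<0 -> acc=110 shift=7
  byte[13]=0x23 cont=0 payload=0x23=35: acc |= 35<<7 -> acc=4590 shift=14 [end]
Varint 6: bytes[12:14] = EE 23 -> value 4590 (2 byte(s))

Answer: 1 3 3 3 2 2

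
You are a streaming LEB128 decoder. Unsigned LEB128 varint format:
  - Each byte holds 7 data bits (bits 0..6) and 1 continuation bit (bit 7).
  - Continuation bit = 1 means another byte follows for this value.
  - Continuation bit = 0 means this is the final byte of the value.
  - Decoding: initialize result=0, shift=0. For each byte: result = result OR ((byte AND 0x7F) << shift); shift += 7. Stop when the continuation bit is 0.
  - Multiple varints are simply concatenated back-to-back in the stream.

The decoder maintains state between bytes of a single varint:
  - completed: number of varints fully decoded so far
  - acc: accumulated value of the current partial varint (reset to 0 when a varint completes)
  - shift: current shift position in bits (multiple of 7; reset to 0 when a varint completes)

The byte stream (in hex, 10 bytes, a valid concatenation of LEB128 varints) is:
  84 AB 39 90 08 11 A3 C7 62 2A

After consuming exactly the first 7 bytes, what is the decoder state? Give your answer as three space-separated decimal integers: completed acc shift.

byte[0]=0x84 cont=1 payload=0x04: acc |= 4<<0 -> completed=0 acc=4 shift=7
byte[1]=0xAB cont=1 payload=0x2B: acc |= 43<<7 -> completed=0 acc=5508 shift=14
byte[2]=0x39 cont=0 payload=0x39: varint #1 complete (value=939396); reset -> completed=1 acc=0 shift=0
byte[3]=0x90 cont=1 payload=0x10: acc |= 16<<0 -> completed=1 acc=16 shift=7
byte[4]=0x08 cont=0 payload=0x08: varint #2 complete (value=1040); reset -> completed=2 acc=0 shift=0
byte[5]=0x11 cont=0 payload=0x11: varint #3 complete (value=17); reset -> completed=3 acc=0 shift=0
byte[6]=0xA3 cont=1 payload=0x23: acc |= 35<<0 -> completed=3 acc=35 shift=7

Answer: 3 35 7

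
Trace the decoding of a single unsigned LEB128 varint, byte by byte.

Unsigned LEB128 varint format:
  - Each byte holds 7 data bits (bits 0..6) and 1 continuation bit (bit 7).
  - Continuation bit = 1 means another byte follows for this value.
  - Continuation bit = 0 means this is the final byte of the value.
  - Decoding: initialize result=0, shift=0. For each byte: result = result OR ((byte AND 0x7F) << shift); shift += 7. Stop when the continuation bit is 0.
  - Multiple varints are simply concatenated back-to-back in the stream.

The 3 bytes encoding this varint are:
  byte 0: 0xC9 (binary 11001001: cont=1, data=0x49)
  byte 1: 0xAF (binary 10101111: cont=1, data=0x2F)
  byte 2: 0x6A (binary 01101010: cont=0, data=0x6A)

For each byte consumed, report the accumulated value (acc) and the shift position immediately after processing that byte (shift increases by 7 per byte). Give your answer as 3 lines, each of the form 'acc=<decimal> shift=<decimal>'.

Answer: acc=73 shift=7
acc=6089 shift=14
acc=1742793 shift=21

Derivation:
byte 0=0xC9: payload=0x49=73, contrib = 73<<0 = 73; acc -> 73, shift -> 7
byte 1=0xAF: payload=0x2F=47, contrib = 47<<7 = 6016; acc -> 6089, shift -> 14
byte 2=0x6A: payload=0x6A=106, contrib = 106<<14 = 1736704; acc -> 1742793, shift -> 21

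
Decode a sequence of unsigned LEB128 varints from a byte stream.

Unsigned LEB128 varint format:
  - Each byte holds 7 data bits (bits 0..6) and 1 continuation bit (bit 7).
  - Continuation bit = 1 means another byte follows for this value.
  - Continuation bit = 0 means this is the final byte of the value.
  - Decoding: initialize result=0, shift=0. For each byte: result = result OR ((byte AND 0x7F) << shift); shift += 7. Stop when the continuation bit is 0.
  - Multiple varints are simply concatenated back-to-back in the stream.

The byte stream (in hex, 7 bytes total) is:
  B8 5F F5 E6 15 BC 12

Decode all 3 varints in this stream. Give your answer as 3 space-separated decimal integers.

Answer: 12216 357237 2364

Derivation:
  byte[0]=0xB8 cont=1 payload=0x38=56: acc |= 56<<0 -> acc=56 shift=7
  byte[1]=0x5F cont=0 payload=0x5F=95: acc |= 95<<7 -> acc=12216 shift=14 [end]
Varint 1: bytes[0:2] = B8 5F -> value 12216 (2 byte(s))
  byte[2]=0xF5 cont=1 payload=0x75=117: acc |= 117<<0 -> acc=117 shift=7
  byte[3]=0xE6 cont=1 payload=0x66=102: acc |= 102<<7 -> acc=13173 shift=14
  byte[4]=0x15 cont=0 payload=0x15=21: acc |= 21<<14 -> acc=357237 shift=21 [end]
Varint 2: bytes[2:5] = F5 E6 15 -> value 357237 (3 byte(s))
  byte[5]=0xBC cont=1 payload=0x3C=60: acc |= 60<<0 -> acc=60 shift=7
  byte[6]=0x12 cont=0 payload=0x12=18: acc |= 18<<7 -> acc=2364 shift=14 [end]
Varint 3: bytes[5:7] = BC 12 -> value 2364 (2 byte(s))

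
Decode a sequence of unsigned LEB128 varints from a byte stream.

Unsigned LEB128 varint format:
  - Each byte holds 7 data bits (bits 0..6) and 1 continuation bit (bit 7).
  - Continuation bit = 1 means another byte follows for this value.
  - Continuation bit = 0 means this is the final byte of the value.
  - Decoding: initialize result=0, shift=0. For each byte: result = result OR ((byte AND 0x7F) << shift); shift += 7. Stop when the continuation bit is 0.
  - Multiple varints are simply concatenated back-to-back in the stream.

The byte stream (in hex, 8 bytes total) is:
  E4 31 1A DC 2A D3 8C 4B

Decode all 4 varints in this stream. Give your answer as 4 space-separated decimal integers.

  byte[0]=0xE4 cont=1 payload=0x64=100: acc |= 100<<0 -> acc=100 shift=7
  byte[1]=0x31 cont=0 payload=0x31=49: acc |= 49<<7 -> acc=6372 shift=14 [end]
Varint 1: bytes[0:2] = E4 31 -> value 6372 (2 byte(s))
  byte[2]=0x1A cont=0 payload=0x1A=26: acc |= 26<<0 -> acc=26 shift=7 [end]
Varint 2: bytes[2:3] = 1A -> value 26 (1 byte(s))
  byte[3]=0xDC cont=1 payload=0x5C=92: acc |= 92<<0 -> acc=92 shift=7
  byte[4]=0x2A cont=0 payload=0x2A=42: acc |= 42<<7 -> acc=5468 shift=14 [end]
Varint 3: bytes[3:5] = DC 2A -> value 5468 (2 byte(s))
  byte[5]=0xD3 cont=1 payload=0x53=83: acc |= 83<<0 -> acc=83 shift=7
  byte[6]=0x8C cont=1 payload=0x0C=12: acc |= 12<<7 -> acc=1619 shift=14
  byte[7]=0x4B cont=0 payload=0x4B=75: acc |= 75<<14 -> acc=1230419 shift=21 [end]
Varint 4: bytes[5:8] = D3 8C 4B -> value 1230419 (3 byte(s))

Answer: 6372 26 5468 1230419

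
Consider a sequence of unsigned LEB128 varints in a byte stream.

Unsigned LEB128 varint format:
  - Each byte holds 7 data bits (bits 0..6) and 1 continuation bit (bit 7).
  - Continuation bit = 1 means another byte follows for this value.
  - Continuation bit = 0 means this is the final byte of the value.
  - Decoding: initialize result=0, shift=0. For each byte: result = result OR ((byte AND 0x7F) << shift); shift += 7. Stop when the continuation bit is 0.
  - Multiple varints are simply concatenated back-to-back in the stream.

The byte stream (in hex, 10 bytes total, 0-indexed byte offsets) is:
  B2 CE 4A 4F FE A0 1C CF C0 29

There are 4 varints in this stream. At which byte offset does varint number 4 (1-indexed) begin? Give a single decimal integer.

  byte[0]=0xB2 cont=1 payload=0x32=50: acc |= 50<<0 -> acc=50 shift=7
  byte[1]=0xCE cont=1 payload=0x4E=78: acc |= 78<<7 -> acc=10034 shift=14
  byte[2]=0x4A cont=0 payload=0x4A=74: acc |= 74<<14 -> acc=1222450 shift=21 [end]
Varint 1: bytes[0:3] = B2 CE 4A -> value 1222450 (3 byte(s))
  byte[3]=0x4F cont=0 payload=0x4F=79: acc |= 79<<0 -> acc=79 shift=7 [end]
Varint 2: bytes[3:4] = 4F -> value 79 (1 byte(s))
  byte[4]=0xFE cont=1 payload=0x7E=126: acc |= 126<<0 -> acc=126 shift=7
  byte[5]=0xA0 cont=1 payload=0x20=32: acc |= 32<<7 -> acc=4222 shift=14
  byte[6]=0x1C cont=0 payload=0x1C=28: acc |= 28<<14 -> acc=462974 shift=21 [end]
Varint 3: bytes[4:7] = FE A0 1C -> value 462974 (3 byte(s))
  byte[7]=0xCF cont=1 payload=0x4F=79: acc |= 79<<0 -> acc=79 shift=7
  byte[8]=0xC0 cont=1 payload=0x40=64: acc |= 64<<7 -> acc=8271 shift=14
  byte[9]=0x29 cont=0 payload=0x29=41: acc |= 41<<14 -> acc=680015 shift=21 [end]
Varint 4: bytes[7:10] = CF C0 29 -> value 680015 (3 byte(s))

Answer: 7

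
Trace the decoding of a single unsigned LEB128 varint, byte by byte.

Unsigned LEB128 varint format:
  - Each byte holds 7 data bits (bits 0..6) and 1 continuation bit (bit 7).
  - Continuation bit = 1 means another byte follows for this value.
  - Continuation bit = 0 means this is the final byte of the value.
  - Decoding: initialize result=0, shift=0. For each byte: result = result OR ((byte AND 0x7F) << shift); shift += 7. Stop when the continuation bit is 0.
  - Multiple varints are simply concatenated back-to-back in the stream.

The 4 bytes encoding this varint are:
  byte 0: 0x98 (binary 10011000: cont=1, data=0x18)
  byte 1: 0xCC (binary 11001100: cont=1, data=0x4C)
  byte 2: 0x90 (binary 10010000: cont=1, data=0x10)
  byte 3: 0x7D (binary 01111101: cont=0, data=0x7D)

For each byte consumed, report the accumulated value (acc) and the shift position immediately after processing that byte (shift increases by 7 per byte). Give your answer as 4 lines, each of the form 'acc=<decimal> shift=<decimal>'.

Answer: acc=24 shift=7
acc=9752 shift=14
acc=271896 shift=21
acc=262415896 shift=28

Derivation:
byte 0=0x98: payload=0x18=24, contrib = 24<<0 = 24; acc -> 24, shift -> 7
byte 1=0xCC: payload=0x4C=76, contrib = 76<<7 = 9728; acc -> 9752, shift -> 14
byte 2=0x90: payload=0x10=16, contrib = 16<<14 = 262144; acc -> 271896, shift -> 21
byte 3=0x7D: payload=0x7D=125, contrib = 125<<21 = 262144000; acc -> 262415896, shift -> 28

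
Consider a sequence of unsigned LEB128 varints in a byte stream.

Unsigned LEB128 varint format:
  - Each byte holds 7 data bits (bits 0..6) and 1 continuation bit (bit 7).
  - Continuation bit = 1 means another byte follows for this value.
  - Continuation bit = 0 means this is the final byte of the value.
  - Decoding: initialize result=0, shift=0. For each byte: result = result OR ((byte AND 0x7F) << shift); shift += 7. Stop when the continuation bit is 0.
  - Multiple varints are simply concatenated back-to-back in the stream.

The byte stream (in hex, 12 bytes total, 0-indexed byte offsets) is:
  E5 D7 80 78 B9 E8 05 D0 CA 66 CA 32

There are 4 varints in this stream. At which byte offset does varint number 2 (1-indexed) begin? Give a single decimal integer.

Answer: 4

Derivation:
  byte[0]=0xE5 cont=1 payload=0x65=101: acc |= 101<<0 -> acc=101 shift=7
  byte[1]=0xD7 cont=1 payload=0x57=87: acc |= 87<<7 -> acc=11237 shift=14
  byte[2]=0x80 cont=1 payload=0x00=0: acc |= 0<<14 -> acc=11237 shift=21
  byte[3]=0x78 cont=0 payload=0x78=120: acc |= 120<<21 -> acc=251669477 shift=28 [end]
Varint 1: bytes[0:4] = E5 D7 80 78 -> value 251669477 (4 byte(s))
  byte[4]=0xB9 cont=1 payload=0x39=57: acc |= 57<<0 -> acc=57 shift=7
  byte[5]=0xE8 cont=1 payload=0x68=104: acc |= 104<<7 -> acc=13369 shift=14
  byte[6]=0x05 cont=0 payload=0x05=5: acc |= 5<<14 -> acc=95289 shift=21 [end]
Varint 2: bytes[4:7] = B9 E8 05 -> value 95289 (3 byte(s))
  byte[7]=0xD0 cont=1 payload=0x50=80: acc |= 80<<0 -> acc=80 shift=7
  byte[8]=0xCA cont=1 payload=0x4A=74: acc |= 74<<7 -> acc=9552 shift=14
  byte[9]=0x66 cont=0 payload=0x66=102: acc |= 102<<14 -> acc=1680720 shift=21 [end]
Varint 3: bytes[7:10] = D0 CA 66 -> value 1680720 (3 byte(s))
  byte[10]=0xCA cont=1 payload=0x4A=74: acc |= 74<<0 -> acc=74 shift=7
  byte[11]=0x32 cont=0 payload=0x32=50: acc |= 50<<7 -> acc=6474 shift=14 [end]
Varint 4: bytes[10:12] = CA 32 -> value 6474 (2 byte(s))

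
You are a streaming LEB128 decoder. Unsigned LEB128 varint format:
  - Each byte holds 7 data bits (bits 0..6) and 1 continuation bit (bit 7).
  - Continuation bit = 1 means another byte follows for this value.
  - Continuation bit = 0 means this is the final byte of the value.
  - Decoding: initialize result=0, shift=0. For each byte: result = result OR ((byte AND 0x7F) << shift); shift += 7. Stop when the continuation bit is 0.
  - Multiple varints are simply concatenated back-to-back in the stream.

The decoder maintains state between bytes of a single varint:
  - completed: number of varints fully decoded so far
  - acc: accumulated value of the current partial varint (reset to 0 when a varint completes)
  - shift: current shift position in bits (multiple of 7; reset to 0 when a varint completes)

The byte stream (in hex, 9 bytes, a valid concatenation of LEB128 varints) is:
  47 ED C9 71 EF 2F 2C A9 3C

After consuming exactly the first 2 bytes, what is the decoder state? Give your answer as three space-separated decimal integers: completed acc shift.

byte[0]=0x47 cont=0 payload=0x47: varint #1 complete (value=71); reset -> completed=1 acc=0 shift=0
byte[1]=0xED cont=1 payload=0x6D: acc |= 109<<0 -> completed=1 acc=109 shift=7

Answer: 1 109 7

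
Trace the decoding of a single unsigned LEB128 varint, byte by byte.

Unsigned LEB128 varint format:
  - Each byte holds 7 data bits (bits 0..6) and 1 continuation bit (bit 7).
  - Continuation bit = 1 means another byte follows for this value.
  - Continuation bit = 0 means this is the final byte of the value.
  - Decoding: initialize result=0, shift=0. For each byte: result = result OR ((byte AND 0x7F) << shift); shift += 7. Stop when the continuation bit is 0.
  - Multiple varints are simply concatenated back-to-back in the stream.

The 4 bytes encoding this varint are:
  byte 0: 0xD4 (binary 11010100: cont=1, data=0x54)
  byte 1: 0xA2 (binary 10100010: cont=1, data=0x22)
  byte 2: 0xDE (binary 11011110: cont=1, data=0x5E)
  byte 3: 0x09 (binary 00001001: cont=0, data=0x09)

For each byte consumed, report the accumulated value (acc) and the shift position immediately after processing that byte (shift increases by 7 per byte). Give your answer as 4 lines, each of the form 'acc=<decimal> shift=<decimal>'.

byte 0=0xD4: payload=0x54=84, contrib = 84<<0 = 84; acc -> 84, shift -> 7
byte 1=0xA2: payload=0x22=34, contrib = 34<<7 = 4352; acc -> 4436, shift -> 14
byte 2=0xDE: payload=0x5E=94, contrib = 94<<14 = 1540096; acc -> 1544532, shift -> 21
byte 3=0x09: payload=0x09=9, contrib = 9<<21 = 18874368; acc -> 20418900, shift -> 28

Answer: acc=84 shift=7
acc=4436 shift=14
acc=1544532 shift=21
acc=20418900 shift=28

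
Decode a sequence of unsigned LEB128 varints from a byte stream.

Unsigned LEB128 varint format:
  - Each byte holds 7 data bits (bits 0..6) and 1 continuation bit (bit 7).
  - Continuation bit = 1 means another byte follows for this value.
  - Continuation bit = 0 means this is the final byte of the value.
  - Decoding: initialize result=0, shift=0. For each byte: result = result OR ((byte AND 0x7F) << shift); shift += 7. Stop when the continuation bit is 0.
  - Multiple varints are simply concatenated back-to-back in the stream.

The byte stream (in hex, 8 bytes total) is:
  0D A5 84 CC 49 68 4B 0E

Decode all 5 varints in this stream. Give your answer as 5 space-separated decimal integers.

  byte[0]=0x0D cont=0 payload=0x0D=13: acc |= 13<<0 -> acc=13 shift=7 [end]
Varint 1: bytes[0:1] = 0D -> value 13 (1 byte(s))
  byte[1]=0xA5 cont=1 payload=0x25=37: acc |= 37<<0 -> acc=37 shift=7
  byte[2]=0x84 cont=1 payload=0x04=4: acc |= 4<<7 -> acc=549 shift=14
  byte[3]=0xCC cont=1 payload=0x4C=76: acc |= 76<<14 -> acc=1245733 shift=21
  byte[4]=0x49 cont=0 payload=0x49=73: acc |= 73<<21 -> acc=154337829 shift=28 [end]
Varint 2: bytes[1:5] = A5 84 CC 49 -> value 154337829 (4 byte(s))
  byte[5]=0x68 cont=0 payload=0x68=104: acc |= 104<<0 -> acc=104 shift=7 [end]
Varint 3: bytes[5:6] = 68 -> value 104 (1 byte(s))
  byte[6]=0x4B cont=0 payload=0x4B=75: acc |= 75<<0 -> acc=75 shift=7 [end]
Varint 4: bytes[6:7] = 4B -> value 75 (1 byte(s))
  byte[7]=0x0E cont=0 payload=0x0E=14: acc |= 14<<0 -> acc=14 shift=7 [end]
Varint 5: bytes[7:8] = 0E -> value 14 (1 byte(s))

Answer: 13 154337829 104 75 14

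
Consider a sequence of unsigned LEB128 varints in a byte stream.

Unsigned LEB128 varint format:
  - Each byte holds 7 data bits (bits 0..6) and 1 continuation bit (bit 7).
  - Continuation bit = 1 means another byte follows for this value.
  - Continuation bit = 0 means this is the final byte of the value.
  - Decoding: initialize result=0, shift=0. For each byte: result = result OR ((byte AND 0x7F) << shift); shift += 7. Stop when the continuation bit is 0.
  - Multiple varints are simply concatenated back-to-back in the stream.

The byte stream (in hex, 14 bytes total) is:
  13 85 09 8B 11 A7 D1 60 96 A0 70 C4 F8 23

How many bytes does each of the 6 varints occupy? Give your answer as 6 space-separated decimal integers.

  byte[0]=0x13 cont=0 payload=0x13=19: acc |= 19<<0 -> acc=19 shift=7 [end]
Varint 1: bytes[0:1] = 13 -> value 19 (1 byte(s))
  byte[1]=0x85 cont=1 payload=0x05=5: acc |= 5<<0 -> acc=5 shift=7
  byte[2]=0x09 cont=0 payload=0x09=9: acc |= 9<<7 -> acc=1157 shift=14 [end]
Varint 2: bytes[1:3] = 85 09 -> value 1157 (2 byte(s))
  byte[3]=0x8B cont=1 payload=0x0B=11: acc |= 11<<0 -> acc=11 shift=7
  byte[4]=0x11 cont=0 payload=0x11=17: acc |= 17<<7 -> acc=2187 shift=14 [end]
Varint 3: bytes[3:5] = 8B 11 -> value 2187 (2 byte(s))
  byte[5]=0xA7 cont=1 payload=0x27=39: acc |= 39<<0 -> acc=39 shift=7
  byte[6]=0xD1 cont=1 payload=0x51=81: acc |= 81<<7 -> acc=10407 shift=14
  byte[7]=0x60 cont=0 payload=0x60=96: acc |= 96<<14 -> acc=1583271 shift=21 [end]
Varint 4: bytes[5:8] = A7 D1 60 -> value 1583271 (3 byte(s))
  byte[8]=0x96 cont=1 payload=0x16=22: acc |= 22<<0 -> acc=22 shift=7
  byte[9]=0xA0 cont=1 payload=0x20=32: acc |= 32<<7 -> acc=4118 shift=14
  byte[10]=0x70 cont=0 payload=0x70=112: acc |= 112<<14 -> acc=1839126 shift=21 [end]
Varint 5: bytes[8:11] = 96 A0 70 -> value 1839126 (3 byte(s))
  byte[11]=0xC4 cont=1 payload=0x44=68: acc |= 68<<0 -> acc=68 shift=7
  byte[12]=0xF8 cont=1 payload=0x78=120: acc |= 120<<7 -> acc=15428 shift=14
  byte[13]=0x23 cont=0 payload=0x23=35: acc |= 35<<14 -> acc=588868 shift=21 [end]
Varint 6: bytes[11:14] = C4 F8 23 -> value 588868 (3 byte(s))

Answer: 1 2 2 3 3 3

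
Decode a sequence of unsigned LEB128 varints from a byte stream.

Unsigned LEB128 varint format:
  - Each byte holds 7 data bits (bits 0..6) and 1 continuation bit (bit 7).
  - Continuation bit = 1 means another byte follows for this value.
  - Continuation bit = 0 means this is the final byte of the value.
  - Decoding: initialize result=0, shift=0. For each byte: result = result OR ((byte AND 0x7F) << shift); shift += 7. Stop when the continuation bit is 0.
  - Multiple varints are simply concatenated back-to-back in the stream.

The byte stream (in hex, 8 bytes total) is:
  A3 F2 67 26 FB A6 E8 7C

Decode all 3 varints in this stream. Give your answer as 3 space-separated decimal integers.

  byte[0]=0xA3 cont=1 payload=0x23=35: acc |= 35<<0 -> acc=35 shift=7
  byte[1]=0xF2 cont=1 payload=0x72=114: acc |= 114<<7 -> acc=14627 shift=14
  byte[2]=0x67 cont=0 payload=0x67=103: acc |= 103<<14 -> acc=1702179 shift=21 [end]
Varint 1: bytes[0:3] = A3 F2 67 -> value 1702179 (3 byte(s))
  byte[3]=0x26 cont=0 payload=0x26=38: acc |= 38<<0 -> acc=38 shift=7 [end]
Varint 2: bytes[3:4] = 26 -> value 38 (1 byte(s))
  byte[4]=0xFB cont=1 payload=0x7B=123: acc |= 123<<0 -> acc=123 shift=7
  byte[5]=0xA6 cont=1 payload=0x26=38: acc |= 38<<7 -> acc=4987 shift=14
  byte[6]=0xE8 cont=1 payload=0x68=104: acc |= 104<<14 -> acc=1708923 shift=21
  byte[7]=0x7C cont=0 payload=0x7C=124: acc |= 124<<21 -> acc=261755771 shift=28 [end]
Varint 3: bytes[4:8] = FB A6 E8 7C -> value 261755771 (4 byte(s))

Answer: 1702179 38 261755771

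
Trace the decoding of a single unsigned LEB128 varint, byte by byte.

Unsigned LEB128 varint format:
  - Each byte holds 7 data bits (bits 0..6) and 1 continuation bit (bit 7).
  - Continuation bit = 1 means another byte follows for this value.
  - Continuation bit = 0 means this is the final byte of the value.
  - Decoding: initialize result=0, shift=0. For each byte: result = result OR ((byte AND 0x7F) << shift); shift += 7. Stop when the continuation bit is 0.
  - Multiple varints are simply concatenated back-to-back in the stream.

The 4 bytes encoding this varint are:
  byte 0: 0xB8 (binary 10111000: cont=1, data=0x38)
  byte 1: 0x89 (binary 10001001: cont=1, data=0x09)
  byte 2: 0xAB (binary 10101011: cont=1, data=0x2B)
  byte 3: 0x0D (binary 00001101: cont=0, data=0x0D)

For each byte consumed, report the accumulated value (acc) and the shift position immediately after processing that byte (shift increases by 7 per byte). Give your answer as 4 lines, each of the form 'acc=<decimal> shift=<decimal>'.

Answer: acc=56 shift=7
acc=1208 shift=14
acc=705720 shift=21
acc=27968696 shift=28

Derivation:
byte 0=0xB8: payload=0x38=56, contrib = 56<<0 = 56; acc -> 56, shift -> 7
byte 1=0x89: payload=0x09=9, contrib = 9<<7 = 1152; acc -> 1208, shift -> 14
byte 2=0xAB: payload=0x2B=43, contrib = 43<<14 = 704512; acc -> 705720, shift -> 21
byte 3=0x0D: payload=0x0D=13, contrib = 13<<21 = 27262976; acc -> 27968696, shift -> 28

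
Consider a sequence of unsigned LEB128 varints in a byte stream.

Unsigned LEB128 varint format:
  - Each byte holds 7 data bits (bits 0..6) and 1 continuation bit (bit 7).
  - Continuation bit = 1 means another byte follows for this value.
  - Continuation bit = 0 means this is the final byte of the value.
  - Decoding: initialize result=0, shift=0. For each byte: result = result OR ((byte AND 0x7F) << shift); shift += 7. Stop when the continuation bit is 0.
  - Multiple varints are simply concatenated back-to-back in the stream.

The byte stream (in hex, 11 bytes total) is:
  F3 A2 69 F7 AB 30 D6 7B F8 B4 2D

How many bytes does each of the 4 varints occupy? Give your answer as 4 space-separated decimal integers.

Answer: 3 3 2 3

Derivation:
  byte[0]=0xF3 cont=1 payload=0x73=115: acc |= 115<<0 -> acc=115 shift=7
  byte[1]=0xA2 cont=1 payload=0x22=34: acc |= 34<<7 -> acc=4467 shift=14
  byte[2]=0x69 cont=0 payload=0x69=105: acc |= 105<<14 -> acc=1724787 shift=21 [end]
Varint 1: bytes[0:3] = F3 A2 69 -> value 1724787 (3 byte(s))
  byte[3]=0xF7 cont=1 payload=0x77=119: acc |= 119<<0 -> acc=119 shift=7
  byte[4]=0xAB cont=1 payload=0x2B=43: acc |= 43<<7 -> acc=5623 shift=14
  byte[5]=0x30 cont=0 payload=0x30=48: acc |= 48<<14 -> acc=792055 shift=21 [end]
Varint 2: bytes[3:6] = F7 AB 30 -> value 792055 (3 byte(s))
  byte[6]=0xD6 cont=1 payload=0x56=86: acc |= 86<<0 -> acc=86 shift=7
  byte[7]=0x7B cont=0 payload=0x7B=123: acc |= 123<<7 -> acc=15830 shift=14 [end]
Varint 3: bytes[6:8] = D6 7B -> value 15830 (2 byte(s))
  byte[8]=0xF8 cont=1 payload=0x78=120: acc |= 120<<0 -> acc=120 shift=7
  byte[9]=0xB4 cont=1 payload=0x34=52: acc |= 52<<7 -> acc=6776 shift=14
  byte[10]=0x2D cont=0 payload=0x2D=45: acc |= 45<<14 -> acc=744056 shift=21 [end]
Varint 4: bytes[8:11] = F8 B4 2D -> value 744056 (3 byte(s))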